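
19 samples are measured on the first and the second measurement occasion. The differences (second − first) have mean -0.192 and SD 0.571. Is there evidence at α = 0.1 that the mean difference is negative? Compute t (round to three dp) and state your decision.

t = -1.466; reject H0

H0: μ_d = 0; H1: μ_d < 0 (paired t-test on the differences, left-tailed).
t = d̄/(s_d/√n) = -0.192/(0.571/√19) = -1.466
df = n − 1 = 18
p-value = P(T ≤ -1.466) ≈ 0.0800
Since p ≈ 0.0800 < α = 0.1, reject H0; the data support H1.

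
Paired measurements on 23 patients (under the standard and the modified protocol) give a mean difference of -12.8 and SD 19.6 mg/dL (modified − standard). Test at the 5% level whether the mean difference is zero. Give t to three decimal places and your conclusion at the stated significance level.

H0: μ_d = 0; H1: μ_d ≠ 0 (paired t-test on the differences, two-sided).
t = d̄/(s_d/√n) = -12.8/(19.6/√23) = -3.132
df = n − 1 = 22
Two-sided p-value ≈ 0.005
Since p ≈ 0.005 < α = 0.05, reject H0; the evidence is statistically significant.

t = -3.132; reject H0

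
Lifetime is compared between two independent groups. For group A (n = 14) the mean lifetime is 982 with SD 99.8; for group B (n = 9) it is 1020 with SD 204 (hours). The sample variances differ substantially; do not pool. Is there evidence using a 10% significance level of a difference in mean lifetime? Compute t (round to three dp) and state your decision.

Let group 1 = group A, group 2 = group B. H0: μ_1 = μ_2; H1: μ_1 ≠ μ_2 (Welch's two-sample t-test, two-sided).
t = (x̄_1 − x̄_2)/√(s_1²/n_1 + s_2²/n_2) = (982 − 1020)/√(99.8²/14 + 204²/9) = -0.520
Welch–Satterthwaite df ≈ 10.50
Two-sided p-value ≈ 0.614
Since p ≈ 0.614 > α = 0.1, fail to reject H0; the evidence is not statistically significant.

t = -0.520; fail to reject H0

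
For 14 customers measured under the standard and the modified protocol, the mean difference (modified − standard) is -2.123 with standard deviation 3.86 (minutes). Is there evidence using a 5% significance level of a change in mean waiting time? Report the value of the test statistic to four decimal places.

-2.0579

H0: μ_d = 0; H1: μ_d ≠ 0 (paired t-test on the differences, two-sided).
t = d̄/(s_d/√n) = -2.123/(3.86/√14) = -2.0579
df = n − 1 = 13
Two-sided p-value ≈ 0.060
Since p ≈ 0.060 > α = 0.05, fail to reject H0; the data do not provide sufficient evidence against H0.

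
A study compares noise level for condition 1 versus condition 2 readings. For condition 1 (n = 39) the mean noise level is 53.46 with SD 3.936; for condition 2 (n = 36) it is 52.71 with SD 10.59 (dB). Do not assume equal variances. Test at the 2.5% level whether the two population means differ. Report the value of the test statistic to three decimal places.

Let group 1 = condition 1, group 2 = condition 2. H0: μ_1 = μ_2; H1: μ_1 ≠ μ_2 (Welch's two-sample t-test, two-sided).
t = (x̄_1 − x̄_2)/√(s_1²/n_1 + s_2²/n_2) = (53.46 − 52.71)/√(3.936²/39 + 10.59²/36) = 0.400
Welch–Satterthwaite df ≈ 43.84
Two-sided p-value ≈ 0.691
Since p ≈ 0.691 > α = 0.025, fail to reject H0; the evidence is not statistically significant.

0.400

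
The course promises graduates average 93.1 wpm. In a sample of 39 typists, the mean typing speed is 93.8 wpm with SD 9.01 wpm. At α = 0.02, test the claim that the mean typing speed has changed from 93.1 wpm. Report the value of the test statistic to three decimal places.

0.485

H0: μ = 93.1; H1: μ ≠ 93.1 (one-sample t-test, two-sided).
t = (x̄ − μ₀)/(s/√n) = (93.8 − 93.1)/(9.01/√39) = 0.485
df = n − 1 = 38
Two-sided p-value ≈ 0.6303
Since p ≈ 0.6303 > α = 0.02, fail to reject H0; the evidence is not statistically significant.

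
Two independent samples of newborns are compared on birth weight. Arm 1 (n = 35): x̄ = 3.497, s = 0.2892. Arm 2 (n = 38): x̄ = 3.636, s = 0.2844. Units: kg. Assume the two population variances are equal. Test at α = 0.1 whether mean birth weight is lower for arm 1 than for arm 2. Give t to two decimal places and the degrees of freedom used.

Let group 1 = arm 1, group 2 = arm 2. H0: μ_1 = μ_2; H1: μ_1 < μ_2 (two-sample pooled-variance t-test, left-tailed).
s_p² = [(35−1)·0.2892² + (38−1)·0.2844²]/(35+38−2) = 0.0822018
t = (3.497 − 3.636)/√[0.0822018·(1/35 + 1/38)] = -2.07
df = n₁ + n₂ − 2 = 71
p-value = P(T ≤ -2.07) ≈ 0.021
Since p ≈ 0.021 < α = 0.1, reject H0; the data support H1.

t = -2.07, df = 71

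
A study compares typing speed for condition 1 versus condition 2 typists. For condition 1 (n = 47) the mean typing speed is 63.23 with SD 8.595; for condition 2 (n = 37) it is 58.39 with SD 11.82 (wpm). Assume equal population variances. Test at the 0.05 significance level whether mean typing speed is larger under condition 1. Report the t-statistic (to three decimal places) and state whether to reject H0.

t = 2.172; reject H0

Let group 1 = condition 1, group 2 = condition 2. H0: μ_1 = μ_2; H1: μ_1 > μ_2 (two-sample pooled-variance t-test, right-tailed).
s_p² = [(47−1)·8.595² + (37−1)·11.82²]/(47+37−2) = 102.779
t = (63.23 − 58.39)/√[102.779·(1/47 + 1/37)] = 2.172
df = n₁ + n₂ − 2 = 82
p-value = P(T ≥ 2.172) ≈ 0.0164
Since p ≈ 0.0164 < α = 0.05, reject H0; the data support H1.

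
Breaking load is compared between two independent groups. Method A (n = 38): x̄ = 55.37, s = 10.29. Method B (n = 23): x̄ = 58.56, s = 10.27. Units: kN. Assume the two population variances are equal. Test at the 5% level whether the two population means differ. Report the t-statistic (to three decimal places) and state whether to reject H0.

t = -1.174; fail to reject H0

Let group 1 = method A, group 2 = method B. H0: μ_1 = μ_2; H1: μ_1 ≠ μ_2 (two-sample pooled-variance t-test, two-sided).
s_p² = [(38−1)·10.29² + (23−1)·10.27²]/(38+23−2) = 105.731
t = (55.37 − 58.56)/√[105.731·(1/38 + 1/23)] = -1.174
df = n₁ + n₂ − 2 = 59
Two-sided p-value ≈ 0.2450
Since p ≈ 0.2450 > α = 0.05, fail to reject H0; the data do not provide sufficient evidence against H0.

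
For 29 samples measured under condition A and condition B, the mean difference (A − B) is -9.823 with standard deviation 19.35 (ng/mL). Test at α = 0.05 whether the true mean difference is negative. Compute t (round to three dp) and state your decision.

H0: μ_d = 0; H1: μ_d < 0 (paired t-test on the differences, left-tailed).
t = d̄/(s_d/√n) = -9.823/(19.35/√29) = -2.734
df = n − 1 = 28
p-value = P(T ≤ -2.734) ≈ 0.0054
Since p ≈ 0.0054 < α = 0.05, reject H0; the data support H1.

t = -2.734; reject H0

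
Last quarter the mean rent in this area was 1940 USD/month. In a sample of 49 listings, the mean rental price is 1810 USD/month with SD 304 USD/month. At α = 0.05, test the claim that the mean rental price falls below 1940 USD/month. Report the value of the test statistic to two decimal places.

H0: μ = 1940; H1: μ < 1940 (one-sample t-test, left-tailed).
t = (x̄ − μ₀)/(s/√n) = (1810 − 1940)/(304/√49) = -2.99
df = n − 1 = 48
p-value = P(T ≤ -2.99) ≈ 0.002
Since p ≈ 0.002 < α = 0.05, reject H0; the evidence is statistically significant.

-2.99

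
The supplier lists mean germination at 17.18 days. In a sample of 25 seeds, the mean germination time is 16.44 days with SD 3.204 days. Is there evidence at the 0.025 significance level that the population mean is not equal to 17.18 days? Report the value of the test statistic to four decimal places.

-1.1548

H0: μ = 17.18; H1: μ ≠ 17.18 (one-sample t-test, two-sided).
t = (x̄ − μ₀)/(s/√n) = (16.44 − 17.18)/(3.204/√25) = -1.1548
df = n − 1 = 24
Two-sided p-value ≈ 0.2595
Since p ≈ 0.2595 > α = 0.025, fail to reject H0; the evidence is not statistically significant.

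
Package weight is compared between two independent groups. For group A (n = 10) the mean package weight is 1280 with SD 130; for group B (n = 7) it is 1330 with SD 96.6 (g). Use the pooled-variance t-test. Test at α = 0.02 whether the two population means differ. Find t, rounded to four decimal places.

-0.8614

Let group 1 = group A, group 2 = group B. H0: μ_1 = μ_2; H1: μ_1 ≠ μ_2 (two-sample pooled-variance t-test, two-sided).
s_p² = [(10−1)·130² + (7−1)·96.6²]/(10+7−2) = 13872.6
t = (1280 − 1330)/√[13872.6·(1/10 + 1/7)] = -0.8614
df = n₁ + n₂ − 2 = 15
Two-sided p-value ≈ 0.4026
Since p ≈ 0.4026 > α = 0.02, fail to reject H0; the evidence is not statistically significant.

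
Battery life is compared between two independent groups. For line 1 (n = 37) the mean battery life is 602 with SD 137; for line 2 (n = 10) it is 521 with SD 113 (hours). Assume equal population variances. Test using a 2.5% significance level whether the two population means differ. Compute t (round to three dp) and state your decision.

Let group 1 = line 1, group 2 = line 2. H0: μ_1 = μ_2; H1: μ_1 ≠ μ_2 (two-sample pooled-variance t-test, two-sided).
s_p² = [(37−1)·137² + (10−1)·113²]/(37+10−2) = 17569
t = (602 − 521)/√[17569·(1/37 + 1/10)] = 1.715
df = n₁ + n₂ − 2 = 45
Two-sided p-value ≈ 0.093
Since p ≈ 0.093 > α = 0.025, fail to reject H0; the data do not provide sufficient evidence against H0.

t = 1.715; fail to reject H0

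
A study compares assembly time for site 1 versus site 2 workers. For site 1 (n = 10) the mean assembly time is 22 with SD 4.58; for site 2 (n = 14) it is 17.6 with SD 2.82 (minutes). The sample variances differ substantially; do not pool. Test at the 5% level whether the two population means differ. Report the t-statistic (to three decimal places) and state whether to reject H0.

Let group 1 = site 1, group 2 = site 2. H0: μ_1 = μ_2; H1: μ_1 ≠ μ_2 (Welch's two-sample t-test, two-sided).
t = (x̄_1 − x̄_2)/√(s_1²/n_1 + s_2²/n_2) = (22 − 17.6)/√(4.58²/10 + 2.82²/14) = 2.695
Welch–Satterthwaite df ≈ 13.83
Two-sided p-value ≈ 0.0176
Since p ≈ 0.0176 < α = 0.05, reject H0; the data support H1.

t = 2.695; reject H0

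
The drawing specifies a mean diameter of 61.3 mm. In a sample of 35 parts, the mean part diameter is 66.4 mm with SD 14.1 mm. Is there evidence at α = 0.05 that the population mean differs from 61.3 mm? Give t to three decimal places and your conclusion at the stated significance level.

H0: μ = 61.3; H1: μ ≠ 61.3 (one-sample t-test, two-sided).
t = (x̄ − μ₀)/(s/√n) = (66.4 − 61.3)/(14.1/√35) = 2.140
df = n − 1 = 34
Two-sided p-value ≈ 0.040
Since p ≈ 0.040 < α = 0.05, reject H0; the evidence is statistically significant.

t = 2.140; reject H0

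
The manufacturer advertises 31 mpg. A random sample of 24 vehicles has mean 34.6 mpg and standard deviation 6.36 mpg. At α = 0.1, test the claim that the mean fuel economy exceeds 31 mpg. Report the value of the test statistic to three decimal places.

2.773

H0: μ = 31; H1: μ > 31 (one-sample t-test, right-tailed).
t = (x̄ − μ₀)/(s/√n) = (34.6 − 31)/(6.36/√24) = 2.773
df = n − 1 = 23
p-value = P(T ≥ 2.773) ≈ 0.005
Since p ≈ 0.005 < α = 0.1, reject H0; the evidence is statistically significant.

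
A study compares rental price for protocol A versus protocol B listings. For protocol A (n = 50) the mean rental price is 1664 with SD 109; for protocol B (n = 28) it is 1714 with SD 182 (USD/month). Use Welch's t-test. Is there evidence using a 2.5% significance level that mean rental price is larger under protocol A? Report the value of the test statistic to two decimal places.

-1.33

Let group 1 = protocol A, group 2 = protocol B. H0: μ_1 = μ_2; H1: μ_1 > μ_2 (Welch's two-sample t-test, right-tailed).
t = (x̄_1 − x̄_2)/√(s_1²/n_1 + s_2²/n_2) = (1664 − 1714)/√(109²/50 + 182²/28) = -1.33
Welch–Satterthwaite df ≈ 38.09
p-value = P(T ≥ -1.33) ≈ 0.904
Since p ≈ 0.904 > α = 0.025, fail to reject H0; the data do not provide sufficient evidence against H0.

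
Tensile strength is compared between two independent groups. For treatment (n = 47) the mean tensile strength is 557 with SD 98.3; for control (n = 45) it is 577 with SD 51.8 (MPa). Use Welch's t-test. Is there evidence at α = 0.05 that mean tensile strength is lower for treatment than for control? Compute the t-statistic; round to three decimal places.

-1.228

Let group 1 = treatment, group 2 = control. H0: μ_1 = μ_2; H1: μ_1 < μ_2 (Welch's two-sample t-test, left-tailed).
t = (x̄_1 − x̄_2)/√(s_1²/n_1 + s_2²/n_2) = (557 − 577)/√(98.3²/47 + 51.8²/45) = -1.228
Welch–Satterthwaite df ≈ 70.36
p-value = P(T ≤ -1.228) ≈ 0.112
Since p ≈ 0.112 > α = 0.05, fail to reject H0; the evidence is not statistically significant.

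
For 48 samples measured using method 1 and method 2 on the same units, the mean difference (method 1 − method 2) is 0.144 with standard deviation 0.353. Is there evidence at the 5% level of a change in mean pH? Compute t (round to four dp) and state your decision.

H0: μ_d = 0; H1: μ_d ≠ 0 (paired t-test on the differences, two-sided).
t = d̄/(s_d/√n) = 0.144/(0.353/√48) = 2.8262
df = n − 1 = 47
Two-sided p-value ≈ 0.007
Since p ≈ 0.007 < α = 0.05, reject H0; the evidence is statistically significant.

t = 2.8262; reject H0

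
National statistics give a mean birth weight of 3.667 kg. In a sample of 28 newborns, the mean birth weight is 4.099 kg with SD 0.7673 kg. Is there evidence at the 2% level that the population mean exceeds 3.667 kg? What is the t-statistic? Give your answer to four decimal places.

H0: μ = 3.667; H1: μ > 3.667 (one-sample t-test, right-tailed).
t = (x̄ − μ₀)/(s/√n) = (4.099 − 3.667)/(0.7673/√28) = 2.9792
df = n − 1 = 27
p-value = P(T ≥ 2.9792) ≈ 0.003
Since p ≈ 0.003 < α = 0.02, reject H0; the evidence is statistically significant.

2.9792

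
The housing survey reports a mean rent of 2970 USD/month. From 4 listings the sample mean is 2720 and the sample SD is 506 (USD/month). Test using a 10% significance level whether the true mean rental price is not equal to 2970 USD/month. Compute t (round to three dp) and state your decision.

H0: μ = 2970; H1: μ ≠ 2970 (one-sample t-test, two-sided).
t = (x̄ − μ₀)/(s/√n) = (2720 − 2970)/(506/√4) = -0.988
df = n − 1 = 3
Two-sided p-value ≈ 0.396
Since p ≈ 0.396 > α = 0.1, fail to reject H0; the data do not provide sufficient evidence against H0.

t = -0.988; fail to reject H0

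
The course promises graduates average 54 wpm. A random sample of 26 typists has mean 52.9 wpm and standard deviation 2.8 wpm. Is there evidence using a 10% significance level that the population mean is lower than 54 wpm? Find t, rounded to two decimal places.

H0: μ = 54; H1: μ < 54 (one-sample t-test, left-tailed).
t = (x̄ − μ₀)/(s/√n) = (52.9 − 54)/(2.8/√26) = -2.00
df = n − 1 = 25
p-value = P(T ≤ -2.00) ≈ 0.0281
Since p ≈ 0.0281 < α = 0.1, reject H0; the data support H1.

-2.00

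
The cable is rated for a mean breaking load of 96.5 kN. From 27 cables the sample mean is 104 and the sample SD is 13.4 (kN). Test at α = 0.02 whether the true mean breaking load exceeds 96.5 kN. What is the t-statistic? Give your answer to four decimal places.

2.9083

H0: μ = 96.5; H1: μ > 96.5 (one-sample t-test, right-tailed).
t = (x̄ − μ₀)/(s/√n) = (104 − 96.5)/(13.4/√27) = 2.9083
df = n − 1 = 26
p-value = P(T ≥ 2.9083) ≈ 0.004
Since p ≈ 0.004 < α = 0.02, reject H0; the evidence is statistically significant.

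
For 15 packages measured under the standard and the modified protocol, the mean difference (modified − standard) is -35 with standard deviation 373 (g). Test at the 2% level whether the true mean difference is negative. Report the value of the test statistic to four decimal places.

-0.3634

H0: μ_d = 0; H1: μ_d < 0 (paired t-test on the differences, left-tailed).
t = d̄/(s_d/√n) = -35/(373/√15) = -0.3634
df = n − 1 = 14
p-value = P(T ≤ -0.3634) ≈ 0.3609
Since p ≈ 0.3609 > α = 0.02, fail to reject H0; the data do not provide sufficient evidence against H0.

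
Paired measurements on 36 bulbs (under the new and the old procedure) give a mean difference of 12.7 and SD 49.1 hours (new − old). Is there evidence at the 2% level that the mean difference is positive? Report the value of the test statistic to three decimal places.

1.552

H0: μ_d = 0; H1: μ_d > 0 (paired t-test on the differences, right-tailed).
t = d̄/(s_d/√n) = 12.7/(49.1/√36) = 1.552
df = n − 1 = 35
p-value = P(T ≥ 1.552) ≈ 0.0648
Since p ≈ 0.0648 > α = 0.02, fail to reject H0; the evidence is not statistically significant.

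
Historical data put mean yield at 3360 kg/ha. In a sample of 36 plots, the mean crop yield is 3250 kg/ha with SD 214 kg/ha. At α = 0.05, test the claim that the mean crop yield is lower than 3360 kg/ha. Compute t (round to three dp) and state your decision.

t = -3.084; reject H0

H0: μ = 3360; H1: μ < 3360 (one-sample t-test, left-tailed).
t = (x̄ − μ₀)/(s/√n) = (3250 − 3360)/(214/√36) = -3.084
df = n − 1 = 35
p-value = P(T ≤ -3.084) ≈ 0.002
Since p ≈ 0.002 < α = 0.05, reject H0; the data support H1.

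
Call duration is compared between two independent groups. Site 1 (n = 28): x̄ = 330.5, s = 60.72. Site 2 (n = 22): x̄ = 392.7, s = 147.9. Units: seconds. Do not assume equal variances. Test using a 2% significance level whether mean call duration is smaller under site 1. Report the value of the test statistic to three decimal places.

-1.854

Let group 1 = site 1, group 2 = site 2. H0: μ_1 = μ_2; H1: μ_1 < μ_2 (Welch's two-sample t-test, left-tailed).
t = (x̄_1 − x̄_2)/√(s_1²/n_1 + s_2²/n_2) = (330.5 − 392.7)/√(60.72²/28 + 147.9²/22) = -1.854
Welch–Satterthwaite df ≈ 26.57
p-value = P(T ≤ -1.854) ≈ 0.0375
Since p ≈ 0.0375 > α = 0.02, fail to reject H0; the data do not provide sufficient evidence against H0.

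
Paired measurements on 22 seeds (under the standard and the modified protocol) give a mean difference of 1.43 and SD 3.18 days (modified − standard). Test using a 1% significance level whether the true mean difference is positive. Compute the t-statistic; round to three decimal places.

2.109

H0: μ_d = 0; H1: μ_d > 0 (paired t-test on the differences, right-tailed).
t = d̄/(s_d/√n) = 1.43/(3.18/√22) = 2.109
df = n − 1 = 21
p-value = P(T ≥ 2.109) ≈ 0.024
Since p ≈ 0.024 > α = 0.01, fail to reject H0; the evidence is not statistically significant.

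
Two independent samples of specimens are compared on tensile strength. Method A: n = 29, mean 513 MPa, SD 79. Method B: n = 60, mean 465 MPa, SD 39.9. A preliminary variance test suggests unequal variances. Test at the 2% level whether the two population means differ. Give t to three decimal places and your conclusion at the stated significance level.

t = 3.087; reject H0

Let group 1 = method A, group 2 = method B. H0: μ_1 = μ_2; H1: μ_1 ≠ μ_2 (Welch's two-sample t-test, two-sided).
t = (x̄_1 − x̄_2)/√(s_1²/n_1 + s_2²/n_2) = (513 − 465)/√(79²/29 + 39.9²/60) = 3.087
Welch–Satterthwaite df ≈ 35.08
Two-sided p-value ≈ 0.0039
Since p ≈ 0.0039 < α = 0.02, reject H0; the data support H1.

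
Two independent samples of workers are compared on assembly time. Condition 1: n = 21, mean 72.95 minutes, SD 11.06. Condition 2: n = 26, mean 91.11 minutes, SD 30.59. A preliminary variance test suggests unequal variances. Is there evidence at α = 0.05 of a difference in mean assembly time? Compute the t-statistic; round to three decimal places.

Let group 1 = condition 1, group 2 = condition 2. H0: μ_1 = μ_2; H1: μ_1 ≠ μ_2 (Welch's two-sample t-test, two-sided).
t = (x̄_1 − x̄_2)/√(s_1²/n_1 + s_2²/n_2) = (72.95 − 91.11)/√(11.06²/21 + 30.59²/26) = -2.808
Welch–Satterthwaite df ≈ 32.68
Two-sided p-value ≈ 0.008
Since p ≈ 0.008 < α = 0.05, reject H0; the data support H1.

-2.808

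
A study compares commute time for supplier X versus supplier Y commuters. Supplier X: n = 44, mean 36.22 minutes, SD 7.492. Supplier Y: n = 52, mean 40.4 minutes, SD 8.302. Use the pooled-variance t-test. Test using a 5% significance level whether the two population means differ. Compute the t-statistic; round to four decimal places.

Let group 1 = supplier X, group 2 = supplier Y. H0: μ_1 = μ_2; H1: μ_1 ≠ μ_2 (two-sample pooled-variance t-test, two-sided).
s_p² = [(44−1)·7.492² + (52−1)·8.302²]/(44+52−2) = 63.071
t = (36.22 − 40.4)/√[63.071·(1/44 + 1/52)] = -2.5695
df = n₁ + n₂ − 2 = 94
Two-sided p-value ≈ 0.012
Since p ≈ 0.012 < α = 0.05, reject H0; the evidence is statistically significant.

-2.5695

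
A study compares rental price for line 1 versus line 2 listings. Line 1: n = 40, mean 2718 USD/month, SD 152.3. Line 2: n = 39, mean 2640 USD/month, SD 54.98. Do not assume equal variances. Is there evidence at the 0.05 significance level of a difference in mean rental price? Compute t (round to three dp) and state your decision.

Let group 1 = line 1, group 2 = line 2. H0: μ_1 = μ_2; H1: μ_1 ≠ μ_2 (Welch's two-sample t-test, two-sided).
t = (x̄_1 − x̄_2)/√(s_1²/n_1 + s_2²/n_2) = (2718 − 2640)/√(152.3²/40 + 54.98²/39) = 3.042
Welch–Satterthwaite df ≈ 49.22
Two-sided p-value ≈ 0.0038
Since p ≈ 0.0038 < α = 0.05, reject H0; the evidence is statistically significant.

t = 3.042; reject H0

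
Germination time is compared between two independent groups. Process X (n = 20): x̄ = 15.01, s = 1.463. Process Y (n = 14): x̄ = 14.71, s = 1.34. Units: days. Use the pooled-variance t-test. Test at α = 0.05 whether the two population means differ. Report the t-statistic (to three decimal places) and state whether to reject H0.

Let group 1 = process X, group 2 = process Y. H0: μ_1 = μ_2; H1: μ_1 ≠ μ_2 (two-sample pooled-variance t-test, two-sided).
s_p² = [(20−1)·1.463² + (14−1)·1.34²]/(20+14−2) = 2.00031
t = (15.01 − 14.71)/√[2.00031·(1/20 + 1/14)] = 0.609
df = n₁ + n₂ − 2 = 32
Two-sided p-value ≈ 0.547
Since p ≈ 0.547 > α = 0.05, fail to reject H0; the data do not provide sufficient evidence against H0.

t = 0.609; fail to reject H0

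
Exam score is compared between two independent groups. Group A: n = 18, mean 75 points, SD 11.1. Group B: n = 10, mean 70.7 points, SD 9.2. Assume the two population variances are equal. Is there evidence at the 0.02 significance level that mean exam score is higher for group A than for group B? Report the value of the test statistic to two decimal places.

Let group 1 = group A, group 2 = group B. H0: μ_1 = μ_2; H1: μ_1 > μ_2 (two-sample pooled-variance t-test, right-tailed).
s_p² = [(18−1)·11.1² + (10−1)·9.2²]/(18+10−2) = 109.859
t = (75 − 70.7)/√[109.859·(1/18 + 1/10)] = 1.04
df = n₁ + n₂ − 2 = 26
p-value = P(T ≥ 1.04) ≈ 0.1539
Since p ≈ 0.1539 > α = 0.02, fail to reject H0; the evidence is not statistically significant.

1.04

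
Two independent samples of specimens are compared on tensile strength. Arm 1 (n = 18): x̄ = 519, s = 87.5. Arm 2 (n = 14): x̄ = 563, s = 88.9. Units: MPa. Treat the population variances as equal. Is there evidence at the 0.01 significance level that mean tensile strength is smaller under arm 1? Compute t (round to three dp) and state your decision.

t = -1.401; fail to reject H0

Let group 1 = arm 1, group 2 = arm 2. H0: μ_1 = μ_2; H1: μ_1 < μ_2 (two-sample pooled-variance t-test, left-tailed).
s_p² = [(18−1)·87.5² + (14−1)·88.9²]/(18+14−2) = 7763.27
t = (519 − 563)/√[7763.27·(1/18 + 1/14)] = -1.401
df = n₁ + n₂ − 2 = 30
p-value = P(T ≤ -1.401) ≈ 0.0857
Since p ≈ 0.0857 > α = 0.01, fail to reject H0; the data do not provide sufficient evidence against H0.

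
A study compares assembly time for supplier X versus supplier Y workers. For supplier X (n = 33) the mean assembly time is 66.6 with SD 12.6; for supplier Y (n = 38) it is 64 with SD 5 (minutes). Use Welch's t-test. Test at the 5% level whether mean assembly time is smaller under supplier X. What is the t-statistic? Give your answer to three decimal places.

1.112

Let group 1 = supplier X, group 2 = supplier Y. H0: μ_1 = μ_2; H1: μ_1 < μ_2 (Welch's two-sample t-test, left-tailed).
t = (x̄_1 − x̄_2)/√(s_1²/n_1 + s_2²/n_2) = (66.6 − 64)/√(12.6²/33 + 5²/38) = 1.112
Welch–Satterthwaite df ≈ 40.69
p-value = P(T ≤ 1.112) ≈ 0.8636
Since p ≈ 0.8636 > α = 0.05, fail to reject H0; the evidence is not statistically significant.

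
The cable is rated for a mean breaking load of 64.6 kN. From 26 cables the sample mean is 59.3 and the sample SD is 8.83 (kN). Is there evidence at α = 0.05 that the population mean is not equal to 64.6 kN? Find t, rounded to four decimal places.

H0: μ = 64.6; H1: μ ≠ 64.6 (one-sample t-test, two-sided).
t = (x̄ − μ₀)/(s/√n) = (59.3 − 64.6)/(8.83/√26) = -3.0606
df = n − 1 = 25
Two-sided p-value ≈ 0.0052
Since p ≈ 0.0052 < α = 0.05, reject H0; the evidence is statistically significant.

-3.0606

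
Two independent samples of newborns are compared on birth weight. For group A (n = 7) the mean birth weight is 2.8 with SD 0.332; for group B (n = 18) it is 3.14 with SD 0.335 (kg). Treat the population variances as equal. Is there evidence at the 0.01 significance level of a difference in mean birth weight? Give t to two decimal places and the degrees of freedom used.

t = -2.28, df = 23

Let group 1 = group A, group 2 = group B. H0: μ_1 = μ_2; H1: μ_1 ≠ μ_2 (two-sample pooled-variance t-test, two-sided).
s_p² = [(7−1)·0.332² + (18−1)·0.335²]/(7+18−2) = 0.111703
t = (2.8 − 3.14)/√[0.111703·(1/7 + 1/18)] = -2.28
df = n₁ + n₂ − 2 = 23
Two-sided p-value ≈ 0.032
Since p ≈ 0.032 > α = 0.01, fail to reject H0; the evidence is not statistically significant.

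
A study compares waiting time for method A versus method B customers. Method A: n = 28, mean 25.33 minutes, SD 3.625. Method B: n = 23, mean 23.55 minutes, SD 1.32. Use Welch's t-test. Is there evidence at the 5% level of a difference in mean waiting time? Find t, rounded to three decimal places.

Let group 1 = method A, group 2 = method B. H0: μ_1 = μ_2; H1: μ_1 ≠ μ_2 (Welch's two-sample t-test, two-sided).
t = (x̄_1 − x̄_2)/√(s_1²/n_1 + s_2²/n_2) = (25.33 − 23.55)/√(3.625²/28 + 1.32²/23) = 2.411
Welch–Satterthwaite df ≈ 35.29
Two-sided p-value ≈ 0.0212
Since p ≈ 0.0212 < α = 0.05, reject H0; the data support H1.

2.411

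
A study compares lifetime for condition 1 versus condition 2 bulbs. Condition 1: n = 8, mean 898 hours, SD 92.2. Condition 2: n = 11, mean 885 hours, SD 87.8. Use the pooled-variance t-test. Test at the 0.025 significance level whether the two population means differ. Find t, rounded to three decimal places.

Let group 1 = condition 1, group 2 = condition 2. H0: μ_1 = μ_2; H1: μ_1 ≠ μ_2 (two-sample pooled-variance t-test, two-sided).
s_p² = [(8−1)·92.2² + (11−1)·87.8²]/(8+11−2) = 8034.96
t = (898 − 885)/√[8034.96·(1/8 + 1/11)] = 0.312
df = n₁ + n₂ − 2 = 17
Two-sided p-value ≈ 0.7587
Since p ≈ 0.7587 > α = 0.025, fail to reject H0; the evidence is not statistically significant.

0.312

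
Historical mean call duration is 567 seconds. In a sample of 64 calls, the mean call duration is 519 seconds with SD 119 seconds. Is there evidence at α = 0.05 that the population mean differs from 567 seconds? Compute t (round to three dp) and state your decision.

H0: μ = 567; H1: μ ≠ 567 (one-sample t-test, two-sided).
t = (x̄ − μ₀)/(s/√n) = (519 − 567)/(119/√64) = -3.227
df = n − 1 = 63
Two-sided p-value ≈ 0.0020
Since p ≈ 0.0020 < α = 0.05, reject H0; the evidence is statistically significant.

t = -3.227; reject H0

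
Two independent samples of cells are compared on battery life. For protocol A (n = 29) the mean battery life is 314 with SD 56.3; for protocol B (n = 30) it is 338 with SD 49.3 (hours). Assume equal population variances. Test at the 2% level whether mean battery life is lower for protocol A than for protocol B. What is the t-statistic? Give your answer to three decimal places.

Let group 1 = protocol A, group 2 = protocol B. H0: μ_1 = μ_2; H1: μ_1 < μ_2 (two-sample pooled-variance t-test, left-tailed).
s_p² = [(29−1)·56.3² + (30−1)·49.3²]/(29+30−2) = 2793.61
t = (314 − 338)/√[2793.61·(1/29 + 1/30)] = -1.744
df = n₁ + n₂ − 2 = 57
p-value = P(T ≤ -1.744) ≈ 0.0433
Since p ≈ 0.0433 > α = 0.02, fail to reject H0; the data do not provide sufficient evidence against H0.

-1.744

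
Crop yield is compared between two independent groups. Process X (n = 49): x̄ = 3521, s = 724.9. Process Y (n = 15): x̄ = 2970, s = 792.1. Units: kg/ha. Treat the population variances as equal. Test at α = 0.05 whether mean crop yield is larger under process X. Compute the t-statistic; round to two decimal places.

Let group 1 = process X, group 2 = process Y. H0: μ_1 = μ_2; H1: μ_1 > μ_2 (two-sample pooled-variance t-test, right-tailed).
s_p² = [(49−1)·724.9² + (15−1)·792.1²]/(49+15−2) = 548499
t = (3521 − 2970)/√[548499·(1/49 + 1/15)] = 2.52
df = n₁ + n₂ − 2 = 62
p-value = P(T ≥ 2.52) ≈ 0.007
Since p ≈ 0.007 < α = 0.05, reject H0; the data support H1.

2.52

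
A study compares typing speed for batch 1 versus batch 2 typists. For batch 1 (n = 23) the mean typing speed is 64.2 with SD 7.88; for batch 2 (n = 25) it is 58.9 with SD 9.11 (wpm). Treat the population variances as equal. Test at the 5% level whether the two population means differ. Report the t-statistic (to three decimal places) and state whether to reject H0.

Let group 1 = batch 1, group 2 = batch 2. H0: μ_1 = μ_2; H1: μ_1 ≠ μ_2 (two-sample pooled-variance t-test, two-sided).
s_p² = [(23−1)·7.88² + (25−1)·9.11²]/(23+25−2) = 72.9975
t = (64.2 − 58.9)/√[72.9975·(1/23 + 1/25)] = 2.147
df = n₁ + n₂ − 2 = 46
Two-sided p-value ≈ 0.037
Since p ≈ 0.037 < α = 0.05, reject H0; the data support H1.

t = 2.147; reject H0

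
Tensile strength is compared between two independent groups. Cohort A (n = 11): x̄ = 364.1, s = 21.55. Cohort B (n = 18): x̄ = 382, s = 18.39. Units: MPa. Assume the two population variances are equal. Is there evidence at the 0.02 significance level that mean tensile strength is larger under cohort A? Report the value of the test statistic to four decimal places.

Let group 1 = cohort A, group 2 = cohort B. H0: μ_1 = μ_2; H1: μ_1 > μ_2 (two-sample pooled-variance t-test, right-tailed).
s_p² = [(11−1)·21.55² + (18−1)·18.39²]/(11+18−2) = 384.937
t = (364.1 − 382)/√[384.937·(1/11 + 1/18)] = -2.3839
df = n₁ + n₂ − 2 = 27
p-value = P(T ≥ -2.3839) ≈ 0.9878
Since p ≈ 0.9878 > α = 0.02, fail to reject H0; the evidence is not statistically significant.

-2.3839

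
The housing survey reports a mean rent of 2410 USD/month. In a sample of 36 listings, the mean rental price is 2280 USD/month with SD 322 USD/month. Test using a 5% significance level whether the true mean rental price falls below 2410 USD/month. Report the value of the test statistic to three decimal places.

-2.422

H0: μ = 2410; H1: μ < 2410 (one-sample t-test, left-tailed).
t = (x̄ − μ₀)/(s/√n) = (2280 − 2410)/(322/√36) = -2.422
df = n − 1 = 35
p-value = P(T ≤ -2.422) ≈ 0.0104
Since p ≈ 0.0104 < α = 0.05, reject H0; the data support H1.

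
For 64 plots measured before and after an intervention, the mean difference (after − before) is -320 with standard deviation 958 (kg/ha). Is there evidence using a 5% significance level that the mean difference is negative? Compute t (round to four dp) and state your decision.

t = -2.6722; reject H0

H0: μ_d = 0; H1: μ_d < 0 (paired t-test on the differences, left-tailed).
t = d̄/(s_d/√n) = -320/(958/√64) = -2.6722
df = n − 1 = 63
p-value = P(T ≤ -2.6722) ≈ 0.0048
Since p ≈ 0.0048 < α = 0.05, reject H0; the evidence is statistically significant.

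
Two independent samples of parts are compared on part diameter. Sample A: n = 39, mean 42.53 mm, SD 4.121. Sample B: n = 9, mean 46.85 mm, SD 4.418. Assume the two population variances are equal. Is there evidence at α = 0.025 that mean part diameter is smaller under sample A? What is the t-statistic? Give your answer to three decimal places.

Let group 1 = sample A, group 2 = sample B. H0: μ_1 = μ_2; H1: μ_1 < μ_2 (two-sample pooled-variance t-test, left-tailed).
s_p² = [(39−1)·4.121² + (9−1)·4.418²]/(39+9−2) = 17.4237
t = (42.53 − 46.85)/√[17.4237·(1/39 + 1/9)] = -2.799
df = n₁ + n₂ − 2 = 46
p-value = P(T ≤ -2.799) ≈ 0.0037
Since p ≈ 0.0037 < α = 0.025, reject H0; the data support H1.

-2.799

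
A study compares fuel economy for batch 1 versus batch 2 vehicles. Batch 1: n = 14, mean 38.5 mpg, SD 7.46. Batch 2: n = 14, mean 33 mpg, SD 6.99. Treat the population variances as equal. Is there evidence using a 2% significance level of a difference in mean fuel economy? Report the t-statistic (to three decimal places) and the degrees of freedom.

Let group 1 = batch 1, group 2 = batch 2. H0: μ_1 = μ_2; H1: μ_1 ≠ μ_2 (two-sample pooled-variance t-test, two-sided).
s_p² = [(14−1)·7.46² + (14−1)·6.99²]/(14+14−2) = 52.2559
t = (38.5 − 33)/√[52.2559·(1/14 + 1/14)] = 2.013
df = n₁ + n₂ − 2 = 26
Two-sided p-value ≈ 0.055
Since p ≈ 0.055 > α = 0.02, fail to reject H0; the data do not provide sufficient evidence against H0.

t = 2.013, df = 26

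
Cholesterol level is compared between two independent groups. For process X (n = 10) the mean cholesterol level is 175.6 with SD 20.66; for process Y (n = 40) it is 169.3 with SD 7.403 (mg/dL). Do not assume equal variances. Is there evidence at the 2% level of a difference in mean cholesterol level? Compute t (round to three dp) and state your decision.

t = 0.949; fail to reject H0

Let group 1 = process X, group 2 = process Y. H0: μ_1 = μ_2; H1: μ_1 ≠ μ_2 (Welch's two-sample t-test, two-sided).
t = (x̄_1 − x̄_2)/√(s_1²/n_1 + s_2²/n_2) = (175.6 − 169.3)/√(20.66²/10 + 7.403²/40) = 0.949
Welch–Satterthwaite df ≈ 9.58
Two-sided p-value ≈ 0.3658
Since p ≈ 0.3658 > α = 0.02, fail to reject H0; the data do not provide sufficient evidence against H0.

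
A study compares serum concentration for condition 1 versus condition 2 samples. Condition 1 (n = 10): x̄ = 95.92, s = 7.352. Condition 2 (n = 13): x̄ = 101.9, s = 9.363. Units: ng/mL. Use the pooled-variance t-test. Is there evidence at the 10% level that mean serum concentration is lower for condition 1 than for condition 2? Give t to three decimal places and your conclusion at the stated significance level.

t = -1.661; reject H0

Let group 1 = condition 1, group 2 = condition 2. H0: μ_1 = μ_2; H1: μ_1 < μ_2 (two-sample pooled-variance t-test, left-tailed).
s_p² = [(10−1)·7.352² + (13−1)·9.363²]/(10+13−2) = 73.2598
t = (95.92 − 101.9)/√[73.2598·(1/10 + 1/13)] = -1.661
df = n₁ + n₂ − 2 = 21
p-value = P(T ≤ -1.661) ≈ 0.0558
Since p ≈ 0.0558 < α = 0.1, reject H0; the evidence is statistically significant.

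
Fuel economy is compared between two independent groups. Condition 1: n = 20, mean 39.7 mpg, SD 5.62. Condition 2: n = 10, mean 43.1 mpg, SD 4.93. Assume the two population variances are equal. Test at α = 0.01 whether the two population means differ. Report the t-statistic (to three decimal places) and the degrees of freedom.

Let group 1 = condition 1, group 2 = condition 2. H0: μ_1 = μ_2; H1: μ_1 ≠ μ_2 (two-sample pooled-variance t-test, two-sided).
s_p² = [(20−1)·5.62² + (10−1)·4.93²]/(20+10−2) = 29.2446
t = (39.7 − 43.1)/√[29.2446·(1/20 + 1/10)] = -1.623
df = n₁ + n₂ − 2 = 28
Two-sided p-value ≈ 0.116
Since p ≈ 0.116 > α = 0.01, fail to reject H0; the evidence is not statistically significant.

t = -1.623, df = 28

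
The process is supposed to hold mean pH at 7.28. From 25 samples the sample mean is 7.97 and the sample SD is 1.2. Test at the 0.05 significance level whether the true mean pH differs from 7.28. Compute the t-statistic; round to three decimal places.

2.875

H0: μ = 7.28; H1: μ ≠ 7.28 (one-sample t-test, two-sided).
t = (x̄ − μ₀)/(s/√n) = (7.97 − 7.28)/(1.2/√25) = 2.875
df = n − 1 = 24
Two-sided p-value ≈ 0.008
Since p ≈ 0.008 < α = 0.05, reject H0; the evidence is statistically significant.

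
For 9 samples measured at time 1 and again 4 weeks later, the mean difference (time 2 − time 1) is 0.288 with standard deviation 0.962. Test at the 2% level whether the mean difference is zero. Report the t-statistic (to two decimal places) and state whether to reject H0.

H0: μ_d = 0; H1: μ_d ≠ 0 (paired t-test on the differences, two-sided).
t = d̄/(s_d/√n) = 0.288/(0.962/√9) = 0.90
df = n − 1 = 8
Two-sided p-value ≈ 0.3953
Since p ≈ 0.3953 > α = 0.02, fail to reject H0; the evidence is not statistically significant.

t = 0.90; fail to reject H0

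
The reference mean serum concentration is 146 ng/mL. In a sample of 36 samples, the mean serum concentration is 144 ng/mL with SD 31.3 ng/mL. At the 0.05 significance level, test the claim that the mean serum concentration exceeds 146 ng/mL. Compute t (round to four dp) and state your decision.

H0: μ = 146; H1: μ > 146 (one-sample t-test, right-tailed).
t = (x̄ − μ₀)/(s/√n) = (144 − 146)/(31.3/√36) = -0.3834
df = n − 1 = 35
p-value = P(T ≥ -0.3834) ≈ 0.648
Since p ≈ 0.648 > α = 0.05, fail to reject H0; the evidence is not statistically significant.

t = -0.3834; fail to reject H0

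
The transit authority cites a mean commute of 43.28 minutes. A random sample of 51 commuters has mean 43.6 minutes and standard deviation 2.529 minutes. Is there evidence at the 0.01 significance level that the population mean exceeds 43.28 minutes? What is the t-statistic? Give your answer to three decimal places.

0.904

H0: μ = 43.28; H1: μ > 43.28 (one-sample t-test, right-tailed).
t = (x̄ − μ₀)/(s/√n) = (43.6 − 43.28)/(2.529/√51) = 0.904
df = n − 1 = 50
p-value = P(T ≥ 0.904) ≈ 0.185
Since p ≈ 0.185 > α = 0.01, fail to reject H0; the data do not provide sufficient evidence against H0.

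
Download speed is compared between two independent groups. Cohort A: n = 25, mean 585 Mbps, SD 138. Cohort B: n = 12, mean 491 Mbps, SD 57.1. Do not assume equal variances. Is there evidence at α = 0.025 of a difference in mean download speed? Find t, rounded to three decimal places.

2.924

Let group 1 = cohort A, group 2 = cohort B. H0: μ_1 = μ_2; H1: μ_1 ≠ μ_2 (Welch's two-sample t-test, two-sided).
t = (x̄_1 − x̄_2)/√(s_1²/n_1 + s_2²/n_2) = (585 − 491)/√(138²/25 + 57.1²/12) = 2.924
Welch–Satterthwaite df ≈ 34.58
Two-sided p-value ≈ 0.0061
Since p ≈ 0.0061 < α = 0.025, reject H0; the data support H1.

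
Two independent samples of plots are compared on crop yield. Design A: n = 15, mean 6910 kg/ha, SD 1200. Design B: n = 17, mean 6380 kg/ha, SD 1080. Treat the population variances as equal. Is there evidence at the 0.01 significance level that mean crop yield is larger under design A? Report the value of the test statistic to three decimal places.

Let group 1 = design A, group 2 = design B. H0: μ_1 = μ_2; H1: μ_1 > μ_2 (two-sample pooled-variance t-test, right-tailed).
s_p² = [(15−1)·1200² + (17−1)·1080²]/(15+17−2) = 1294080
t = (6910 − 6380)/√[1294080·(1/15 + 1/17)] = 1.315
df = n₁ + n₂ − 2 = 30
p-value = P(T ≥ 1.315) ≈ 0.099
Since p ≈ 0.099 > α = 0.01, fail to reject H0; the data do not provide sufficient evidence against H0.

1.315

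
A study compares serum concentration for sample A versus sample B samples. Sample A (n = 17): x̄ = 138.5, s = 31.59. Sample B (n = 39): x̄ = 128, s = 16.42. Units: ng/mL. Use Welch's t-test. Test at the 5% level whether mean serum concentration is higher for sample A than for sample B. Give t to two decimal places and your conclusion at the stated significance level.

t = 1.30; fail to reject H0

Let group 1 = sample A, group 2 = sample B. H0: μ_1 = μ_2; H1: μ_1 > μ_2 (Welch's two-sample t-test, right-tailed).
t = (x̄_1 − x̄_2)/√(s_1²/n_1 + s_2²/n_2) = (138.5 − 128)/√(31.59²/17 + 16.42²/39) = 1.30
Welch–Satterthwaite df ≈ 19.87
p-value = P(T ≥ 1.30) ≈ 0.105
Since p ≈ 0.105 > α = 0.05, fail to reject H0; the evidence is not statistically significant.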